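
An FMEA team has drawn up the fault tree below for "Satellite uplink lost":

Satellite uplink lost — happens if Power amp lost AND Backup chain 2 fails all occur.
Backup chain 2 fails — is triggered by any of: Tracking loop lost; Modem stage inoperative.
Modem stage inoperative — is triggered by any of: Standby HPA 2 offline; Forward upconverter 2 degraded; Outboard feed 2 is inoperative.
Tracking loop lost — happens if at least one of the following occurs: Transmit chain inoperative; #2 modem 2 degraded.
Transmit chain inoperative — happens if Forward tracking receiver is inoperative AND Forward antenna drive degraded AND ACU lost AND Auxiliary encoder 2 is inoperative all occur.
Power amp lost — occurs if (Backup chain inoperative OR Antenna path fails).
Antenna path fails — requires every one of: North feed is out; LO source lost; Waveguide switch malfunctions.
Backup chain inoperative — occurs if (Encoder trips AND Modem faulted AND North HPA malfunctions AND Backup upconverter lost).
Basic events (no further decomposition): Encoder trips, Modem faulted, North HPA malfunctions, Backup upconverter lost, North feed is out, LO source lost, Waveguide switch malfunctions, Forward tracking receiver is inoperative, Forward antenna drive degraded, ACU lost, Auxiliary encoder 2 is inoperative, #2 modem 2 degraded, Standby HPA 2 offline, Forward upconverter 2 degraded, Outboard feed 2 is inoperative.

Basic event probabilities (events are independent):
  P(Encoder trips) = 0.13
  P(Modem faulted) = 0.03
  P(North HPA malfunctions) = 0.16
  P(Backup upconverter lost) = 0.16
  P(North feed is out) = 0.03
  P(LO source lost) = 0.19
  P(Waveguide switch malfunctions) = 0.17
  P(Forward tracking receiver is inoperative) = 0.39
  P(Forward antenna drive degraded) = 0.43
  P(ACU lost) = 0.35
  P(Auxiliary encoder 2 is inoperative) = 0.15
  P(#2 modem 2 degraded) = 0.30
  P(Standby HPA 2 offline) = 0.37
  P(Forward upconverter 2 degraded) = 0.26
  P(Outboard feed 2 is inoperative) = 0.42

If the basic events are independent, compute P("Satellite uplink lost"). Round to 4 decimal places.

0.0009

P(Backup chain inoperative) [AND] = 0.13 × 0.03 × 0.16 × 0.16 = 0.000100
P(Antenna path fails) [AND] = 0.03 × 0.19 × 0.17 = 0.000969
P(Power amp lost) [OR] = 1 − (1−0.000100) × (1−0.000969) = 0.001069
P(Transmit chain inoperative) [AND] = 0.39 × 0.43 × 0.35 × 0.15 = 0.008804
P(Tracking loop lost) [OR] = 1 − (1−0.008804) × (1−0.30) = 0.306163
P(Modem stage inoperative) [OR] = 1 − (1−0.37) × (1−0.26) × (1−0.42) = 0.729604
P(Backup chain 2 fails) [OR] = 1 − (1−0.306163) × (1−0.729604) = 0.812389
P(Satellite uplink lost) [AND] = 0.001069 × 0.812389 = 0.000868
Rounded to 4 decimal places: P(Satellite uplink lost) ≈ 0.0009.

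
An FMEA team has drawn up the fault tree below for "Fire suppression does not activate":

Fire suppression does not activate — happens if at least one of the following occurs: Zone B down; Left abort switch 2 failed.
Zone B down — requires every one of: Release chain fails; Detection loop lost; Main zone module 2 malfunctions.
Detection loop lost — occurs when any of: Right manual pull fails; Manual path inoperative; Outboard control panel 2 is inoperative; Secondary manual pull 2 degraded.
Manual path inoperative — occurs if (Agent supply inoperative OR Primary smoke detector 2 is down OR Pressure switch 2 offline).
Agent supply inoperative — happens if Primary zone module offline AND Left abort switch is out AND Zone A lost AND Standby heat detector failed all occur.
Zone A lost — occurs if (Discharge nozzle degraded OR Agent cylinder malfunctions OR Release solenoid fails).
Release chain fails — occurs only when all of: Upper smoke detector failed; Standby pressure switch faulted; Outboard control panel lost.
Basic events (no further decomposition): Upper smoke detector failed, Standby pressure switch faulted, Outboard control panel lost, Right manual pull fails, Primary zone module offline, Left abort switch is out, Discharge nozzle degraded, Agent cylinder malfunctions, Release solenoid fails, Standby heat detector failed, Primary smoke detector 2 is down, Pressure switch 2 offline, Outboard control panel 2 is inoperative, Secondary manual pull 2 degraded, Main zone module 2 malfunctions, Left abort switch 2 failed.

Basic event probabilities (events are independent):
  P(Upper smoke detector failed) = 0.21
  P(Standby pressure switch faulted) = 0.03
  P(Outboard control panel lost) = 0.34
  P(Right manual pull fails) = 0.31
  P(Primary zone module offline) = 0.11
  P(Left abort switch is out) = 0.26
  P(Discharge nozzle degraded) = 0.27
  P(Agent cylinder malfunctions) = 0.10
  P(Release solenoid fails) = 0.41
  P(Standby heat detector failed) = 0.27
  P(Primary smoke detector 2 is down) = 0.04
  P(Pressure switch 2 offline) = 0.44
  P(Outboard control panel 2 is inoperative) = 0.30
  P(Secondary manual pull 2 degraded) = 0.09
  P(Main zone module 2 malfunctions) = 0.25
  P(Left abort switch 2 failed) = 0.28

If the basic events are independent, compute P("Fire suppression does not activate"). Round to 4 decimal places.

0.2803

P(Release chain fails) [AND] = 0.21 × 0.03 × 0.34 = 0.002142
P(Zone A lost) [OR] = 1 − (1−0.27) × (1−0.10) × (1−0.41) = 0.612370
P(Agent supply inoperative) [AND] = 0.11 × 0.26 × 0.612370 × 0.27 = 0.004729
P(Manual path inoperative) [OR] = 1 − (1−0.004729) × (1−0.04) × (1−0.44) = 0.464942
P(Detection loop lost) [OR] = 1 − (1−0.31) × (1−0.464942) × (1−0.30) × (1−0.09) = 0.764826
P(Zone B down) [AND] = 0.002142 × 0.764826 × 0.25 = 0.000410
P(Fire suppression does not activate) [OR] = 1 − (1−0.000410) × (1−0.28) = 0.280295
Rounded to 4 decimal places: P(Fire suppression does not activate) ≈ 0.2803.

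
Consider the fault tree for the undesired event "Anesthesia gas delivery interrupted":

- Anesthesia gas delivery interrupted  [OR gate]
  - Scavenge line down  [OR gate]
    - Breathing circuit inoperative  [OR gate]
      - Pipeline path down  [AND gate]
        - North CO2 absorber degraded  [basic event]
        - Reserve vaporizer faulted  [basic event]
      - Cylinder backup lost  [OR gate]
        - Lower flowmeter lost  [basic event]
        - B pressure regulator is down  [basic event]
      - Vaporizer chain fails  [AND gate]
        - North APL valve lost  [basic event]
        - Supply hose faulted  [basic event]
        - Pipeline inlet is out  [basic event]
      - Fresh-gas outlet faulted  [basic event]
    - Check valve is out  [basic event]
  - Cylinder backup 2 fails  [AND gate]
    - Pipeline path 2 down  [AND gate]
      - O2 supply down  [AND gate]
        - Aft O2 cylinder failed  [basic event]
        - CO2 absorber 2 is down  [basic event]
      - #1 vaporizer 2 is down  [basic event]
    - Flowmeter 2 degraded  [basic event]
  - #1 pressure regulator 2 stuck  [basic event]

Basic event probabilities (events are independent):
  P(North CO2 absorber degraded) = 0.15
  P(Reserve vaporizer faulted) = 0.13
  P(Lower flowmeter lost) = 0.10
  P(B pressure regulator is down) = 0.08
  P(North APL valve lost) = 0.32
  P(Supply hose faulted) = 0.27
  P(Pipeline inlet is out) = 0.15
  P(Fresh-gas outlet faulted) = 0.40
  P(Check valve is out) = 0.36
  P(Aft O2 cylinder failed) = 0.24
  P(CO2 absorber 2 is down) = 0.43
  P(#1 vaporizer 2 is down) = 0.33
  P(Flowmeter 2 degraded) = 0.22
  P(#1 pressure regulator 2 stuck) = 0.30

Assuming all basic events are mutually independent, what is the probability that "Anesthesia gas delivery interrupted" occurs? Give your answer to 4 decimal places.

0.7862

P(Pipeline path down) [AND] = 0.15 × 0.13 = 0.019500
P(Cylinder backup lost) [OR] = 1 − (1−0.10) × (1−0.08) = 0.172000
P(Vaporizer chain fails) [AND] = 0.32 × 0.27 × 0.15 = 0.012960
P(Breathing circuit inoperative) [OR] = 1 − (1−0.019500) × (1−0.172000) × (1−0.012960) × (1−0.40) = 0.519201
P(Scavenge line down) [OR] = 1 − (1−0.519201) × (1−0.36) = 0.692289
P(O2 supply down) [AND] = 0.24 × 0.43 = 0.103200
P(Pipeline path 2 down) [AND] = 0.103200 × 0.33 = 0.034056
P(Cylinder backup 2 fails) [AND] = 0.034056 × 0.22 = 0.007492
P(Anesthesia gas delivery interrupted) [OR] = 1 − (1−0.692289) × (1−0.007492) × (1−0.30) = 0.786216
Rounded to 4 decimal places: P(Anesthesia gas delivery interrupted) ≈ 0.7862.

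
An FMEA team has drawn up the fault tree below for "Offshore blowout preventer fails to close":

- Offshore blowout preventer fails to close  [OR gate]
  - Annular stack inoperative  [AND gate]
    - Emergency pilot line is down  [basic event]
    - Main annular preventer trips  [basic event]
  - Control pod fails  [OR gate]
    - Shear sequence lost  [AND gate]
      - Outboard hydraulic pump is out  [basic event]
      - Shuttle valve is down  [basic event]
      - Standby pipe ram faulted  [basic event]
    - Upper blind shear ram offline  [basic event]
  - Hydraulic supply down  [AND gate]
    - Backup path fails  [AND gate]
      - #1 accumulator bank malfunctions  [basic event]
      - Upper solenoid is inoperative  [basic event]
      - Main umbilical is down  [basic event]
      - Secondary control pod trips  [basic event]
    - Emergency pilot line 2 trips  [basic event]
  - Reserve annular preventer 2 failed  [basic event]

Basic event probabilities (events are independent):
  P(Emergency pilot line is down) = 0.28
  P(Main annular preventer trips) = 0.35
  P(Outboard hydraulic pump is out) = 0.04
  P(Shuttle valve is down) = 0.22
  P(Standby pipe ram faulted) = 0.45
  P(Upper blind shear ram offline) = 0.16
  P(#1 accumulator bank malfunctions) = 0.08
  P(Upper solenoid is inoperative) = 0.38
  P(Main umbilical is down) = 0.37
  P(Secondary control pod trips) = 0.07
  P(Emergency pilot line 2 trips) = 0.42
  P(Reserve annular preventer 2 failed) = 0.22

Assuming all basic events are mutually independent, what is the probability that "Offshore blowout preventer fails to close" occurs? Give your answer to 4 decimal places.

0.4115

P(Annular stack inoperative) [AND] = 0.28 × 0.35 = 0.098000
P(Shear sequence lost) [AND] = 0.04 × 0.22 × 0.45 = 0.003960
P(Control pod fails) [OR] = 1 − (1−0.003960) × (1−0.16) = 0.163326
P(Backup path fails) [AND] = 0.08 × 0.38 × 0.37 × 0.07 = 0.000787
P(Hydraulic supply down) [AND] = 0.000787 × 0.42 = 0.000331
P(Offshore blowout preventer fails to close) [OR] = 1 − (1−0.098000) × (1−0.163326) × (1−0.000331) × (1−0.22) = 0.411544
Rounded to 4 decimal places: P(Offshore blowout preventer fails to close) ≈ 0.4115.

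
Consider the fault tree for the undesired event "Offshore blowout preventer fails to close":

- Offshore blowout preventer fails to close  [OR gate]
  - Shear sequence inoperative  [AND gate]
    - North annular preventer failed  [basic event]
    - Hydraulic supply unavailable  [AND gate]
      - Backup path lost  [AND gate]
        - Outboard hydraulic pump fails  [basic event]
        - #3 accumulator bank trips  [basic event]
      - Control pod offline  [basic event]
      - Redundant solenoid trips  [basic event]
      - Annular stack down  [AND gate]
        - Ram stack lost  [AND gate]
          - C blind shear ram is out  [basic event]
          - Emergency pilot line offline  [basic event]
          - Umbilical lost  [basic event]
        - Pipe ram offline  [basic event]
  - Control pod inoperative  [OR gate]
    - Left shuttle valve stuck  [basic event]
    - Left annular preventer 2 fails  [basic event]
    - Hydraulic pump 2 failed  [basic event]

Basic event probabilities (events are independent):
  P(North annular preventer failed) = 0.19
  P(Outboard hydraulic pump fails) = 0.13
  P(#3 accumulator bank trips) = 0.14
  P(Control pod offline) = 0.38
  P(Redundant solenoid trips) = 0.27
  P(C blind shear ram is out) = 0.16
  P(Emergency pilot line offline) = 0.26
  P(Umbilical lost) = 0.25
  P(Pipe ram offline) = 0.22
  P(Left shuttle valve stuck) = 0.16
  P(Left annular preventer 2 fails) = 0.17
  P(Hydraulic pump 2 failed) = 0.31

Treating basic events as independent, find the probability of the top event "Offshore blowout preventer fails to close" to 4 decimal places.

0.5189

P(Backup path lost) [AND] = 0.13 × 0.14 = 0.018200
P(Ram stack lost) [AND] = 0.16 × 0.26 × 0.25 = 0.010400
P(Annular stack down) [AND] = 0.010400 × 0.22 = 0.002288
P(Hydraulic supply unavailable) [AND] = 0.018200 × 0.38 × 0.27 × 0.002288 = 0.000004
P(Shear sequence inoperative) [AND] = 0.19 × 0.000004 = 0.000001
P(Control pod inoperative) [OR] = 1 − (1−0.16) × (1−0.17) × (1−0.31) = 0.518932
P(Offshore blowout preventer fails to close) [OR] = 1 − (1−0.000001) × (1−0.518932) = 0.518932
Rounded to 4 decimal places: P(Offshore blowout preventer fails to close) ≈ 0.5189.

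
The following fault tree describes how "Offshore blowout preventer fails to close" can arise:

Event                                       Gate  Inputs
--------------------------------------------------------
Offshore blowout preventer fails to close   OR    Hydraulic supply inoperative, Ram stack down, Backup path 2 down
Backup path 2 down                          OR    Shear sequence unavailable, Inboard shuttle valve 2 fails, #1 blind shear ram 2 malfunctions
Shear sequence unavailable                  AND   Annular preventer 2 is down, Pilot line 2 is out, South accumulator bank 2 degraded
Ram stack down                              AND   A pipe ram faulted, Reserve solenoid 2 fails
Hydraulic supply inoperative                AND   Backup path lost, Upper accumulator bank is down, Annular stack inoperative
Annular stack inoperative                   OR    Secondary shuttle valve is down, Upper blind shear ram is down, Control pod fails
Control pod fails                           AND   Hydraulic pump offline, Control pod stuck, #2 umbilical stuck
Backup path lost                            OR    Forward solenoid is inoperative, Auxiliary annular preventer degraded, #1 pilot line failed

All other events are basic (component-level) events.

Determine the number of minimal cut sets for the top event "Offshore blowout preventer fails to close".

Backup path lost [OR]: union of children's cut sets → 3 cut set(s).
Control pod fails [AND]: one cut set from each child combined → 1 × 1 × 1 = 1 cut set(s).
Annular stack inoperative [OR]: union of children's cut sets → 3 cut set(s).
Hydraulic supply inoperative [AND]: one cut set from each child combined → 3 × 1 × 3 = 9 cut set(s).
Ram stack down [AND]: one cut set from each child combined → 1 × 1 = 1 cut set(s).
Shear sequence unavailable [AND]: one cut set from each child combined → 1 × 1 × 1 = 1 cut set(s).
Backup path 2 down [OR]: union of children's cut sets → 3 cut set(s).
Offshore blowout preventer fails to close [OR]: union of children's cut sets → 13 cut set(s).

13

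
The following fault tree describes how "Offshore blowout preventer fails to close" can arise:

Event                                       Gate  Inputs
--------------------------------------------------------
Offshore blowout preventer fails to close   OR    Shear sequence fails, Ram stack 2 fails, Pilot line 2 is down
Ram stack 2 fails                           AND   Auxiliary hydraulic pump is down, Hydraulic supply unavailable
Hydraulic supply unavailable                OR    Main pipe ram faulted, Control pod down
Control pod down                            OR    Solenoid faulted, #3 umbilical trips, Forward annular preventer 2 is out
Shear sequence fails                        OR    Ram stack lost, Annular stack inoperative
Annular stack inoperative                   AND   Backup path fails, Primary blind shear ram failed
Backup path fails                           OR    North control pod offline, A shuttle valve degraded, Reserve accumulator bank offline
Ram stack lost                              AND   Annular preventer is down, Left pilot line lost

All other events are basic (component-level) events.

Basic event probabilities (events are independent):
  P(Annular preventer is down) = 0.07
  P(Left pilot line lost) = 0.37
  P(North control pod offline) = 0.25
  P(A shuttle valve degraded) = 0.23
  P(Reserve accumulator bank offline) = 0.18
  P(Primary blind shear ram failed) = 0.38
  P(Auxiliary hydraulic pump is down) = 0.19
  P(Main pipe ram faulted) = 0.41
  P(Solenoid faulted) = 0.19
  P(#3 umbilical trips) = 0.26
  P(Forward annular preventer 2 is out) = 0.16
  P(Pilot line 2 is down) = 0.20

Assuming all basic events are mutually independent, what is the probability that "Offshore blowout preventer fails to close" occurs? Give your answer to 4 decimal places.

0.4599

P(Ram stack lost) [AND] = 0.07 × 0.37 = 0.025900
P(Backup path fails) [OR] = 1 − (1−0.25) × (1−0.23) × (1−0.18) = 0.526450
P(Annular stack inoperative) [AND] = 0.526450 × 0.38 = 0.200051
P(Shear sequence fails) [OR] = 1 − (1−0.025900) × (1−0.200051) = 0.220770
P(Control pod down) [OR] = 1 − (1−0.19) × (1−0.26) × (1−0.16) = 0.496504
P(Hydraulic supply unavailable) [OR] = 1 − (1−0.41) × (1−0.496504) = 0.702937
P(Ram stack 2 fails) [AND] = 0.19 × 0.702937 = 0.133558
P(Offshore blowout preventer fails to close) [OR] = 1 − (1−0.220770) × (1−0.133558) × (1−0.20) = 0.459874
Rounded to 4 decimal places: P(Offshore blowout preventer fails to close) ≈ 0.4599.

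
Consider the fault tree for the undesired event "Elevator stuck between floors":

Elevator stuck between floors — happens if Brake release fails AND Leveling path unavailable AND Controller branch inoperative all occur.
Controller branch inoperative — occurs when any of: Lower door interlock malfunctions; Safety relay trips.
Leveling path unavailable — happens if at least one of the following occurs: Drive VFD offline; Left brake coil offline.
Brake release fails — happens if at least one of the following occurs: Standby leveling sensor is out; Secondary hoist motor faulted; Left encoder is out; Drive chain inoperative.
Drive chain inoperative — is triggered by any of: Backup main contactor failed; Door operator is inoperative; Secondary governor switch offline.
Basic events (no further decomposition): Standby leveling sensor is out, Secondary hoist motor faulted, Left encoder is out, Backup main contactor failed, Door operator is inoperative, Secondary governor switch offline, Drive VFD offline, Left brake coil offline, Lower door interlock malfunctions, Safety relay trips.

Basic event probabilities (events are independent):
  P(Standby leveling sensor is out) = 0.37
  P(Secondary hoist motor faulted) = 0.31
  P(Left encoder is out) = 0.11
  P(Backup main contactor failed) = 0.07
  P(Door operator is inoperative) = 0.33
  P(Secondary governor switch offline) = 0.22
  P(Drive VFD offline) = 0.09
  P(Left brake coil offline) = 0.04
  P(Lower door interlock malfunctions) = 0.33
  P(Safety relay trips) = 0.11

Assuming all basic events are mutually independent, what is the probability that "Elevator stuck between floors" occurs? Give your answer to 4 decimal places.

P(Drive chain inoperative) [OR] = 1 − (1−0.07) × (1−0.33) × (1−0.22) = 0.513982
P(Brake release fails) [OR] = 1 − (1−0.37) × (1−0.31) × (1−0.11) × (1−0.513982) = 0.811968
P(Leveling path unavailable) [OR] = 1 − (1−0.09) × (1−0.04) = 0.126400
P(Controller branch inoperative) [OR] = 1 − (1−0.33) × (1−0.11) = 0.403700
P(Elevator stuck between floors) [AND] = 0.811968 × 0.126400 × 0.403700 = 0.041433
Rounded to 4 decimal places: P(Elevator stuck between floors) ≈ 0.0414.

0.0414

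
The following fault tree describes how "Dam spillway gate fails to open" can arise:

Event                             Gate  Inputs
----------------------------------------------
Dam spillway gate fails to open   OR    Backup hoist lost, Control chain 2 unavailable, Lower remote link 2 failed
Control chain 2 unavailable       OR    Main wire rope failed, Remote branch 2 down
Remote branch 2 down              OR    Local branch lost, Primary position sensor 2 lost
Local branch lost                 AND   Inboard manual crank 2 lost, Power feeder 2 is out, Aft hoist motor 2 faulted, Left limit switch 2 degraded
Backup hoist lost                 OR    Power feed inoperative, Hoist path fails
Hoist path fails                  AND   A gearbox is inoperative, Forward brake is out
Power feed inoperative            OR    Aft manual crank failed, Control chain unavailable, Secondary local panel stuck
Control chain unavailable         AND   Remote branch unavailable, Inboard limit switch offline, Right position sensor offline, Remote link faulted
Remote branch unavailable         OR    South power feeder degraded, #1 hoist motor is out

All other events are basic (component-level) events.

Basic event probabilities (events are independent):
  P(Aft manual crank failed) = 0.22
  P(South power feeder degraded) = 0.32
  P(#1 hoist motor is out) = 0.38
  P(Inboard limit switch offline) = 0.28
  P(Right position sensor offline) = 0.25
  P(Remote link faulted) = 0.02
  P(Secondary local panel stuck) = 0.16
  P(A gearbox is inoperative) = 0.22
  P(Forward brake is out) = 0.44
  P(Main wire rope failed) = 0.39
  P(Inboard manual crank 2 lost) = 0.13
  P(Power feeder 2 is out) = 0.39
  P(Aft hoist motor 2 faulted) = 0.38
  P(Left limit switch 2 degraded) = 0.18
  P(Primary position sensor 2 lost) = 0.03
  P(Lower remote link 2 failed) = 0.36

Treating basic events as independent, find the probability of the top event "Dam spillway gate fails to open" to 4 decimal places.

P(Remote branch unavailable) [OR] = 1 − (1−0.32) × (1−0.38) = 0.578400
P(Control chain unavailable) [AND] = 0.578400 × 0.28 × 0.25 × 0.02 = 0.000810
P(Power feed inoperative) [OR] = 1 − (1−0.22) × (1−0.000810) × (1−0.16) = 0.345331
P(Hoist path fails) [AND] = 0.22 × 0.44 = 0.096800
P(Backup hoist lost) [OR] = 1 − (1−0.345331) × (1−0.096800) = 0.408703
P(Local branch lost) [AND] = 0.13 × 0.39 × 0.38 × 0.18 = 0.003468
P(Remote branch 2 down) [OR] = 1 − (1−0.003468) × (1−0.03) = 0.033364
P(Control chain 2 unavailable) [OR] = 1 − (1−0.39) × (1−0.033364) = 0.410352
P(Dam spillway gate fails to open) [OR] = 1 − (1−0.408703) × (1−0.410352) × (1−0.36) = 0.776859
Rounded to 4 decimal places: P(Dam spillway gate fails to open) ≈ 0.7769.

0.7769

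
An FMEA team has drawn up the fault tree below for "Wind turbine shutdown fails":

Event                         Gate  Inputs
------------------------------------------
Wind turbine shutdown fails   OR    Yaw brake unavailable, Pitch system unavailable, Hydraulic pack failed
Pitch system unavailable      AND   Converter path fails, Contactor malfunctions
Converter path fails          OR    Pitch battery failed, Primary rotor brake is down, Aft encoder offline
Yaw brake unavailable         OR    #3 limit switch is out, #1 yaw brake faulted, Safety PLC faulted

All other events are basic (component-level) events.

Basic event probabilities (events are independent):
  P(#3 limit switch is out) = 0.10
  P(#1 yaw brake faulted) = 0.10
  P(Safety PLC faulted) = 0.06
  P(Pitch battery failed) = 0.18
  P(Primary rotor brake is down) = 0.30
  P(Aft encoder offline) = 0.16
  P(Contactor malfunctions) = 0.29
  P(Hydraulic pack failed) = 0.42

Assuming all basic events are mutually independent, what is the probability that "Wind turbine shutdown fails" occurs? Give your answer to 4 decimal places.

P(Yaw brake unavailable) [OR] = 1 − (1−0.10) × (1−0.10) × (1−0.06) = 0.238600
P(Converter path fails) [OR] = 1 − (1−0.18) × (1−0.30) × (1−0.16) = 0.517840
P(Pitch system unavailable) [AND] = 0.517840 × 0.29 = 0.150174
P(Wind turbine shutdown fails) [OR] = 1 − (1−0.238600) × (1−0.150174) × (1−0.42) = 0.624707
Rounded to 4 decimal places: P(Wind turbine shutdown fails) ≈ 0.6247.

0.6247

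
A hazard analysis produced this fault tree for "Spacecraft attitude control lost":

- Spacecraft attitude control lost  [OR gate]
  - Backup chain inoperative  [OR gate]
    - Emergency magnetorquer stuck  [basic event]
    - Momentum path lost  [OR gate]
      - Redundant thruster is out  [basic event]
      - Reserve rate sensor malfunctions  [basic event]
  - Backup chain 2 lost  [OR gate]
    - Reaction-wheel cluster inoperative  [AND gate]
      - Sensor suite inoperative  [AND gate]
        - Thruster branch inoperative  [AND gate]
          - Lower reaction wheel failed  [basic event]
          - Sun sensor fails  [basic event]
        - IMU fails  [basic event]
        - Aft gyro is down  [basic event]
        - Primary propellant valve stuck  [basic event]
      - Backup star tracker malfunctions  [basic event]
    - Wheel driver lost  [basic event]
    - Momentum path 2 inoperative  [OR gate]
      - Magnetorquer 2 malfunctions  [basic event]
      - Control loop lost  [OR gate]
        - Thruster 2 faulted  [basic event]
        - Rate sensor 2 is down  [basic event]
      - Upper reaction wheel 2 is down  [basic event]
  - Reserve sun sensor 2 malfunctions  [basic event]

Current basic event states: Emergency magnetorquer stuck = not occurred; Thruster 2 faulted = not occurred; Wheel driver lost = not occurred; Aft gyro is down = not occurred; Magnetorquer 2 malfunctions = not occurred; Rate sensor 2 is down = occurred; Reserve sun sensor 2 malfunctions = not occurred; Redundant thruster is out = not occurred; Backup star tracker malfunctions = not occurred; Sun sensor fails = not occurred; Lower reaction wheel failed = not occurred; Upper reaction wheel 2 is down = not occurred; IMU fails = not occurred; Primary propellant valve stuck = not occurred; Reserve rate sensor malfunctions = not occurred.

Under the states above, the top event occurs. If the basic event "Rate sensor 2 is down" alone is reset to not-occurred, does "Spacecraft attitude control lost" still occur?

No

Counterfactual: set "Rate sensor 2 is down" to not occurred.
Momentum path lost [OR]: Redundant thruster is out=not, Reserve rate sensor malfunctions=not → no input occurs → does not occur.
Backup chain inoperative [OR]: Emergency magnetorquer stuck=not, Momentum path lost=not → no input occurs → does not occur.
Thruster branch inoperative [AND]: Lower reaction wheel failed=not, Sun sensor fails=not → not all inputs occur → does not occur.
Sensor suite inoperative [AND]: Thruster branch inoperative=not, IMU fails=not, Aft gyro is down=not, Primary propellant valve stuck=not → not all inputs occur → does not occur.
Reaction-wheel cluster inoperative [AND]: Sensor suite inoperative=not, Backup star tracker malfunctions=not → not all inputs occur → does not occur.
Control loop lost [OR]: Thruster 2 faulted=not, Rate sensor 2 is down=not → no input occurs → does not occur.
Momentum path 2 inoperative [OR]: Magnetorquer 2 malfunctions=not, Control loop lost=not, Upper reaction wheel 2 is down=not → no input occurs → does not occur.
Backup chain 2 lost [OR]: Reaction-wheel cluster inoperative=not, Wheel driver lost=not, Momentum path 2 inoperative=not → no input occurs → does not occur.
Spacecraft attitude control lost [OR]: Backup chain inoperative=not, Backup chain 2 lost=not, Reserve sun sensor 2 malfunctions=not → no input occurs → does not occur.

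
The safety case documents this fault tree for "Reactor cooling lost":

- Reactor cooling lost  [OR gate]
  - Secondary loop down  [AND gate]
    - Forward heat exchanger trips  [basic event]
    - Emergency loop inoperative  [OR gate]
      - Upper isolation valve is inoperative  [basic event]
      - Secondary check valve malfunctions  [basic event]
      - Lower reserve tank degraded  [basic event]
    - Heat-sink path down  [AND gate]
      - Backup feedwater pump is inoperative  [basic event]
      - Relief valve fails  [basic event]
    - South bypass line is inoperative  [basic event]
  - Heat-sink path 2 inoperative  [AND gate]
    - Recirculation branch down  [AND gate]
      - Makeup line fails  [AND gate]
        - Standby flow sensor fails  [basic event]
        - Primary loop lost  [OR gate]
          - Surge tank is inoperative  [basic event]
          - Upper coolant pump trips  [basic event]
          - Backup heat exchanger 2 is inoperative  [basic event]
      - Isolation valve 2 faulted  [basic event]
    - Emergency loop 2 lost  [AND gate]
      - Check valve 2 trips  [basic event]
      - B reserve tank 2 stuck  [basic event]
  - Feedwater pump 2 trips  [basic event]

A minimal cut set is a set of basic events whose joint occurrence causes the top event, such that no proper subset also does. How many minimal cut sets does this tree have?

Emergency loop inoperative [OR]: union of children's cut sets → 3 cut set(s).
Heat-sink path down [AND]: one cut set from each child combined → 1 × 1 = 1 cut set(s).
Secondary loop down [AND]: one cut set from each child combined → 1 × 3 × 1 × 1 = 3 cut set(s).
Primary loop lost [OR]: union of children's cut sets → 3 cut set(s).
Makeup line fails [AND]: one cut set from each child combined → 1 × 3 = 3 cut set(s).
Recirculation branch down [AND]: one cut set from each child combined → 3 × 1 = 3 cut set(s).
Emergency loop 2 lost [AND]: one cut set from each child combined → 1 × 1 = 1 cut set(s).
Heat-sink path 2 inoperative [AND]: one cut set from each child combined → 3 × 1 = 3 cut set(s).
Reactor cooling lost [OR]: union of children's cut sets → 7 cut set(s).
Minimal cut sets: {Backup feedwater pump is inoperative, Forward heat exchanger trips, Relief valve fails, South bypass line is inoperative, Upper isolation valve is inoperative}; {Backup feedwater pump is inoperative, Forward heat exchanger trips, Relief valve fails, Secondary check valve malfunctions, South bypass line is inoperative}; {Backup feedwater pump is inoperative, Forward heat exchanger trips, Lower reserve tank degraded, Relief valve fails, South bypass line is inoperative}; {B reserve tank 2 stuck, Check valve 2 trips, Isolation valve 2 faulted, Standby flow sensor fails, Surge tank is inoperative}; {B reserve tank 2 stuck, Check valve 2 trips, Isolation valve 2 faulted, Standby flow sensor fails, Upper coolant pump trips}; {B reserve tank 2 stuck, Backup heat exchanger 2 is inoperative, Check valve 2 trips, Isolation valve 2 faulted, Standby flow sensor fails}; {Feedwater pump 2 trips}.

7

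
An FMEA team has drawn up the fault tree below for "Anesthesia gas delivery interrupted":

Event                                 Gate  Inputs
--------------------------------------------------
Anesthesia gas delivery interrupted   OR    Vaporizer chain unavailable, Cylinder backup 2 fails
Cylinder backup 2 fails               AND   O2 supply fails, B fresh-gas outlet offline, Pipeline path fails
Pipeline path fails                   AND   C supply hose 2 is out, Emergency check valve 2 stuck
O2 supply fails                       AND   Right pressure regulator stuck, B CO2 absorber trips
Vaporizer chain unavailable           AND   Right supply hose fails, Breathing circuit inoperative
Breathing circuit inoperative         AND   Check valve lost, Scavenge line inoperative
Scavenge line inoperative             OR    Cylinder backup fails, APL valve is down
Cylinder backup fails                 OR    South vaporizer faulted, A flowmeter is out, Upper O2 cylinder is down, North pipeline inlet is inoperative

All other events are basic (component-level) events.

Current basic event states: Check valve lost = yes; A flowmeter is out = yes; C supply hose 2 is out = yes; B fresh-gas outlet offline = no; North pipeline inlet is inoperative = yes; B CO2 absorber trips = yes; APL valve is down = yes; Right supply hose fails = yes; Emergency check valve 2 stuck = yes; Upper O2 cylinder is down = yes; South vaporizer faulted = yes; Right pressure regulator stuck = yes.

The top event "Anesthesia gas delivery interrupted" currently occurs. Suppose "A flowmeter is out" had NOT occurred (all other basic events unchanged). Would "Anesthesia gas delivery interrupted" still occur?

Yes

Counterfactual: set "A flowmeter is out" to not occurred.
Cylinder backup fails [OR]: South vaporizer faulted=occurs, A flowmeter is out=not, Upper O2 cylinder is down=occurs, North pipeline inlet is inoperative=occurs → at least one input occurs → occurs.
Scavenge line inoperative [OR]: Cylinder backup fails=occurs, APL valve is down=occurs → at least one input occurs → occurs.
Breathing circuit inoperative [AND]: Check valve lost=occurs, Scavenge line inoperative=occurs → all inputs occur → occurs.
Vaporizer chain unavailable [AND]: Right supply hose fails=occurs, Breathing circuit inoperative=occurs → all inputs occur → occurs.
O2 supply fails [AND]: Right pressure regulator stuck=occurs, B CO2 absorber trips=occurs → all inputs occur → occurs.
Pipeline path fails [AND]: C supply hose 2 is out=occurs, Emergency check valve 2 stuck=occurs → all inputs occur → occurs.
Cylinder backup 2 fails [AND]: O2 supply fails=occurs, B fresh-gas outlet offline=not, Pipeline path fails=occurs → not all inputs occur → does not occur.
Anesthesia gas delivery interrupted [OR]: Vaporizer chain unavailable=occurs, Cylinder backup 2 fails=not → at least one input occurs → occurs.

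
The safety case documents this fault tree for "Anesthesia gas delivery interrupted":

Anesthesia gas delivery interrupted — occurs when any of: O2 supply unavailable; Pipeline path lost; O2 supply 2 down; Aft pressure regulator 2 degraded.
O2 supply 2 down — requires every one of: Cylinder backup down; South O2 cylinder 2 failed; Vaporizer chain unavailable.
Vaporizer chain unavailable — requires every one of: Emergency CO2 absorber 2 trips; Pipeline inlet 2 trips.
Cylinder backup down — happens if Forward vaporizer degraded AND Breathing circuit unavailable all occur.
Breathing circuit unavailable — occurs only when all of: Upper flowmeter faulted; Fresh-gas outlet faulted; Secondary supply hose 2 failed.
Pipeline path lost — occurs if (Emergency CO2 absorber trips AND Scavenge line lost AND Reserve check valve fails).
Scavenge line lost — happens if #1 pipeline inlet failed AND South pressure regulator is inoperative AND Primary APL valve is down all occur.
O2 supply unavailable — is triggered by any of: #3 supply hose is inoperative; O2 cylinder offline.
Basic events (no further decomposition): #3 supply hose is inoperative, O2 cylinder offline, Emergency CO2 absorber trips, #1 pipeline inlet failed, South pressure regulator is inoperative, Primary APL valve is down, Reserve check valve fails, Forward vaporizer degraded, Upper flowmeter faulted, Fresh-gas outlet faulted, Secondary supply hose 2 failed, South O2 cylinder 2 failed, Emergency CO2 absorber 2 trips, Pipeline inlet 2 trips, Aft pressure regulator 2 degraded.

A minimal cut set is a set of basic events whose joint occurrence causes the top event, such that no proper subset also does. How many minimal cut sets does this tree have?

O2 supply unavailable [OR]: union of children's cut sets → 2 cut set(s).
Scavenge line lost [AND]: one cut set from each child combined → 1 × 1 × 1 = 1 cut set(s).
Pipeline path lost [AND]: one cut set from each child combined → 1 × 1 × 1 = 1 cut set(s).
Breathing circuit unavailable [AND]: one cut set from each child combined → 1 × 1 × 1 = 1 cut set(s).
Cylinder backup down [AND]: one cut set from each child combined → 1 × 1 = 1 cut set(s).
Vaporizer chain unavailable [AND]: one cut set from each child combined → 1 × 1 = 1 cut set(s).
O2 supply 2 down [AND]: one cut set from each child combined → 1 × 1 × 1 = 1 cut set(s).
Anesthesia gas delivery interrupted [OR]: union of children's cut sets → 5 cut set(s).
Minimal cut sets: {#3 supply hose is inoperative}; {O2 cylinder offline}; {#1 pipeline inlet failed, Emergency CO2 absorber trips, Primary APL valve is down, Reserve check valve fails, South pressure regulator is inoperative}; {Emergency CO2 absorber 2 trips, Forward vaporizer degraded, Fresh-gas outlet faulted, Pipeline inlet 2 trips, Secondary supply hose 2 failed, South O2 cylinder 2 failed, Upper flowmeter faulted}; {Aft pressure regulator 2 degraded}.

5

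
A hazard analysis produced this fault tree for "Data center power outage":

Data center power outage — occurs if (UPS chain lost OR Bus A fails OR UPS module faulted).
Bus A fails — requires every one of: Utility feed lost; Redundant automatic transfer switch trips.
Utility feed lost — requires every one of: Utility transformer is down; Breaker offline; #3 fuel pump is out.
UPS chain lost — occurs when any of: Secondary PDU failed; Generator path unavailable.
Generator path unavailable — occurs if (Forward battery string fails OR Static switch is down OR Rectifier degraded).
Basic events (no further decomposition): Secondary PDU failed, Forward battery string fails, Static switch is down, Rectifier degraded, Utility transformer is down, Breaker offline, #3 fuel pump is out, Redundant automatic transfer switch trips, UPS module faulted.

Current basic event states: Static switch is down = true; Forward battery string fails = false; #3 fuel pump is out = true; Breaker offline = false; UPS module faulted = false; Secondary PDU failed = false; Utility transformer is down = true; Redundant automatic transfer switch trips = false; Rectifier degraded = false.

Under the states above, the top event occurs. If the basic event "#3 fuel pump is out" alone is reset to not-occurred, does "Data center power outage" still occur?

Yes

Counterfactual: set "#3 fuel pump is out" to not occurred.
Generator path unavailable [OR]: Forward battery string fails=not, Static switch is down=occurs, Rectifier degraded=not → at least one input occurs → occurs.
UPS chain lost [OR]: Secondary PDU failed=not, Generator path unavailable=occurs → at least one input occurs → occurs.
Utility feed lost [AND]: Utility transformer is down=occurs, Breaker offline=not, #3 fuel pump is out=not → not all inputs occur → does not occur.
Bus A fails [AND]: Utility feed lost=not, Redundant automatic transfer switch trips=not → not all inputs occur → does not occur.
Data center power outage [OR]: UPS chain lost=occurs, Bus A fails=not, UPS module faulted=not → at least one input occurs → occurs.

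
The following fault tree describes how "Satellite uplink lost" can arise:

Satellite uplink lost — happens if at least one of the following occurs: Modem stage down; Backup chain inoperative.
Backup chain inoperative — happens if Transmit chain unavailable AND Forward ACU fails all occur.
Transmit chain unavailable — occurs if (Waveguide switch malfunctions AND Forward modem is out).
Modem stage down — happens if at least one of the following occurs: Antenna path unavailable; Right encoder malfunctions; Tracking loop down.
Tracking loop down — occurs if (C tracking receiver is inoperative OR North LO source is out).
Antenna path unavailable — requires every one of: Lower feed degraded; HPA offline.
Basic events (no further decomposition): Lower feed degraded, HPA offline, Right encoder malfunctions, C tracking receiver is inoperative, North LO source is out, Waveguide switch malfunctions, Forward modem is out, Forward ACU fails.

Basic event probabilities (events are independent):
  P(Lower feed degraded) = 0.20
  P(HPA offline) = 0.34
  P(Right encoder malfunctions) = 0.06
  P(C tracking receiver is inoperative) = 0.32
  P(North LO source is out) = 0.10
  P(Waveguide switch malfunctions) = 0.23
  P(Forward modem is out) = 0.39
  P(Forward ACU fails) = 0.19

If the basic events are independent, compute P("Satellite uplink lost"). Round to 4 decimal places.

0.4730

P(Antenna path unavailable) [AND] = 0.20 × 0.34 = 0.068000
P(Tracking loop down) [OR] = 1 − (1−0.32) × (1−0.10) = 0.388000
P(Modem stage down) [OR] = 1 − (1−0.068000) × (1−0.06) × (1−0.388000) = 0.463839
P(Transmit chain unavailable) [AND] = 0.23 × 0.39 = 0.089700
P(Backup chain inoperative) [AND] = 0.089700 × 0.19 = 0.017043
P(Satellite uplink lost) [OR] = 1 − (1−0.463839) × (1−0.017043) = 0.472977
Rounded to 4 decimal places: P(Satellite uplink lost) ≈ 0.4730.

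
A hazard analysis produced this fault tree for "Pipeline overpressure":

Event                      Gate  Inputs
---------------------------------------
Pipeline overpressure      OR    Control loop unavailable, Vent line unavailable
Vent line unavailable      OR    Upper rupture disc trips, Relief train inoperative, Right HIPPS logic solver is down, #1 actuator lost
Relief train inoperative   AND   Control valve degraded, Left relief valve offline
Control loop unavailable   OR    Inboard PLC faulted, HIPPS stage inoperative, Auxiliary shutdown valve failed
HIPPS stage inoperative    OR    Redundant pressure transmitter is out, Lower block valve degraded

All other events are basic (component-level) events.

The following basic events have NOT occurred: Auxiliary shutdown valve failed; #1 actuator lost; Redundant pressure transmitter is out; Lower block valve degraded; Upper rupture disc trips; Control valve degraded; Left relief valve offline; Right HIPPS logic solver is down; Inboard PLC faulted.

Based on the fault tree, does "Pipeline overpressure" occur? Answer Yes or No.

HIPPS stage inoperative [OR]: Redundant pressure transmitter is out=not, Lower block valve degraded=not → no input occurs → does not occur.
Control loop unavailable [OR]: Inboard PLC faulted=not, HIPPS stage inoperative=not, Auxiliary shutdown valve failed=not → no input occurs → does not occur.
Relief train inoperative [AND]: Control valve degraded=not, Left relief valve offline=not → not all inputs occur → does not occur.
Vent line unavailable [OR]: Upper rupture disc trips=not, Relief train inoperative=not, Right HIPPS logic solver is down=not, #1 actuator lost=not → no input occurs → does not occur.
Pipeline overpressure [OR]: Control loop unavailable=not, Vent line unavailable=not → no input occurs → does not occur.

No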